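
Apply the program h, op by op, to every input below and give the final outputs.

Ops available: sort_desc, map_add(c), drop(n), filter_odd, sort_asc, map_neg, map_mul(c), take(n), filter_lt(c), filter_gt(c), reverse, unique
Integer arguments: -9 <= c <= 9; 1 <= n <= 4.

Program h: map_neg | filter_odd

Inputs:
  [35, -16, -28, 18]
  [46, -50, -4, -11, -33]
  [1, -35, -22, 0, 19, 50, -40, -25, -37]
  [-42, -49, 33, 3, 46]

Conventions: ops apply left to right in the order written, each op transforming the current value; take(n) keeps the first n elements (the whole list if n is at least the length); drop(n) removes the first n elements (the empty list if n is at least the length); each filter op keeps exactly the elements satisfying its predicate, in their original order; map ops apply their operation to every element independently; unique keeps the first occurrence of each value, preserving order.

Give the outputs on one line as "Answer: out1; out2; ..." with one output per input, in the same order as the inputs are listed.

Execution, op by op:
  [35, -16, -28, 18] -> [-35, 16, 28, -18] -> [-35]
  [46, -50, -4, -11, -33] -> [-46, 50, 4, 11, 33] -> [11, 33]
  [1, -35, -22, 0, 19, 50, -40, -25, -37] -> [-1, 35, 22, 0, -19, -50, 40, 25, 37] -> [-1, 35, -19, 25, 37]
  [-42, -49, 33, 3, 46] -> [42, 49, -33, -3, -46] -> [49, -33, -3]

[-35]; [11, 33]; [-1, 35, -19, 25, 37]; [49, -33, -3]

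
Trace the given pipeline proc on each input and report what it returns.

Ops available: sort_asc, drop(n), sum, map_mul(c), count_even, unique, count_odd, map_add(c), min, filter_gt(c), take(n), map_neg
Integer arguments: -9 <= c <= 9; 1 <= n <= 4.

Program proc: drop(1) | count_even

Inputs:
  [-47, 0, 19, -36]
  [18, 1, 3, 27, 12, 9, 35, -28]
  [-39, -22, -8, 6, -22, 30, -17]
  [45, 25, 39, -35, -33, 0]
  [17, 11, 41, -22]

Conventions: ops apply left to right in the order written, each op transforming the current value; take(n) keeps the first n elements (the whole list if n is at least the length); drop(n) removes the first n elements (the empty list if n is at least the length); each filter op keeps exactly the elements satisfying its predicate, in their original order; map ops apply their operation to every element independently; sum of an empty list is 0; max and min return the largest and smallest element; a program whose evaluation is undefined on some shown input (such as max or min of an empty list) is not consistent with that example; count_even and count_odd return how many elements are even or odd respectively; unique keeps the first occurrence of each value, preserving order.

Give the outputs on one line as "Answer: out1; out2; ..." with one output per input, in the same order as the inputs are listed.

2; 2; 5; 1; 1

Execution, op by op:
  [-47, 0, 19, -36] -> [0, 19, -36] -> 2
  [18, 1, 3, 27, 12, 9, 35, -28] -> [1, 3, 27, 12, 9, 35, -28] -> 2
  [-39, -22, -8, 6, -22, 30, -17] -> [-22, -8, 6, -22, 30, -17] -> 5
  [45, 25, 39, -35, -33, 0] -> [25, 39, -35, -33, 0] -> 1
  [17, 11, 41, -22] -> [11, 41, -22] -> 1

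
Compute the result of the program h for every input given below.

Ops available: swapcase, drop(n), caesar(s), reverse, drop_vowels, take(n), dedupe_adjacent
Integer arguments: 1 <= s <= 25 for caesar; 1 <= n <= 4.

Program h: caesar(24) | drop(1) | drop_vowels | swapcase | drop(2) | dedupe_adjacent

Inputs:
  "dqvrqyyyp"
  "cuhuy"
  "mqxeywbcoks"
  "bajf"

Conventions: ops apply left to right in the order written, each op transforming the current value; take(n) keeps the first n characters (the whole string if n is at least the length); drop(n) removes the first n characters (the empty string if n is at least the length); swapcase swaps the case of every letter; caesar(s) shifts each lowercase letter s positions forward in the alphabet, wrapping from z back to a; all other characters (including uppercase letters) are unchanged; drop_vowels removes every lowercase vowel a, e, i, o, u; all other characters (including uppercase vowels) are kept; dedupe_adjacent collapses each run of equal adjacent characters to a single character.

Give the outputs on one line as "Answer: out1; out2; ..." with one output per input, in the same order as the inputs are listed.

"WN"; "SW"; "WZMQ"; "D"

Execution, op by op:
  "dqvrqyyyp" -> "botpowwwn" -> "otpowwwn" -> "tpwwwn" -> "TPWWWN" -> "WWWN" -> "WN"
  "cuhuy" -> "asfsw" -> "sfsw" -> "sfsw" -> "SFSW" -> "SW" -> "SW"
  "mqxeywbcoks" -> "kovcwuzamiq" -> "ovcwuzamiq" -> "vcwzmq" -> "VCWZMQ" -> "WZMQ" -> "WZMQ"
  "bajf" -> "zyhd" -> "yhd" -> "yhd" -> "YHD" -> "D" -> "D"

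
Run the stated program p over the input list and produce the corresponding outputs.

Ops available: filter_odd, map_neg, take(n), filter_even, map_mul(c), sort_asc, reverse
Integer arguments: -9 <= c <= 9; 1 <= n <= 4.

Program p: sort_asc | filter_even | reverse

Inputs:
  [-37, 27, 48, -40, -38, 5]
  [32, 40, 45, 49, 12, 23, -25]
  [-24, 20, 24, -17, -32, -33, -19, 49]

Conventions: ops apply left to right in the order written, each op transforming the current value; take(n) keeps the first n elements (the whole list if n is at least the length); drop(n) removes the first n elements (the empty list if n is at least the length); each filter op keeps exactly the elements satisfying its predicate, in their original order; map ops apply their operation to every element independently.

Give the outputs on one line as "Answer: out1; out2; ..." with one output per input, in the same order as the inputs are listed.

Execution, op by op:
  [-37, 27, 48, -40, -38, 5] -> [-40, -38, -37, 5, 27, 48] -> [-40, -38, 48] -> [48, -38, -40]
  [32, 40, 45, 49, 12, 23, -25] -> [-25, 12, 23, 32, 40, 45, 49] -> [12, 32, 40] -> [40, 32, 12]
  [-24, 20, 24, -17, -32, -33, -19, 49] -> [-33, -32, -24, -19, -17, 20, 24, 49] -> [-32, -24, 20, 24] -> [24, 20, -24, -32]

[48, -38, -40]; [40, 32, 12]; [24, 20, -24, -32]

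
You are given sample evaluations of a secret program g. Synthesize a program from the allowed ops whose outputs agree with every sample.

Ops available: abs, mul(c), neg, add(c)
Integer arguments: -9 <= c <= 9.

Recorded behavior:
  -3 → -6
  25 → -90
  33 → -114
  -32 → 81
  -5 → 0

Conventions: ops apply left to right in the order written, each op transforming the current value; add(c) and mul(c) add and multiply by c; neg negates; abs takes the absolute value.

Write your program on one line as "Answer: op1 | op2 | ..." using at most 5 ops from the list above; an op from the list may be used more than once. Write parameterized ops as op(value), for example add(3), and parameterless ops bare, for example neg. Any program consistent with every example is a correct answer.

add(5) | neg | mul(-3) | neg

Check, running the answer program on each example:
  -3 -> 2 -> -2 -> 6 -> -6
  25 -> 30 -> -30 -> 90 -> -90
  33 -> 38 -> -38 -> 114 -> -114
  -32 -> -27 -> 27 -> -81 -> 81
  -5 -> 0 -> 0 -> 0 -> 0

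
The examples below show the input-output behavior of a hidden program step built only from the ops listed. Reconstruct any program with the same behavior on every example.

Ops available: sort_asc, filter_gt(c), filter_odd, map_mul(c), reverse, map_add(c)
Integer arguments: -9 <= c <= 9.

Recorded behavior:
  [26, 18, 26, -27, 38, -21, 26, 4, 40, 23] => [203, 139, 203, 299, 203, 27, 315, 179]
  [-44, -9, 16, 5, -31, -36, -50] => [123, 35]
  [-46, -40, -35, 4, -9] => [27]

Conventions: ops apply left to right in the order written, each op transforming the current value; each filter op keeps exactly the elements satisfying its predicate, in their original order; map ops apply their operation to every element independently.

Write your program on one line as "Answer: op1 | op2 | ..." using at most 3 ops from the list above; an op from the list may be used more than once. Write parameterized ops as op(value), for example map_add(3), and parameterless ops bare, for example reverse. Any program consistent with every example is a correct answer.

map_mul(8) | map_add(-5) | filter_gt(-9)

Check, running the answer program on each example:
  [26, 18, 26, -27, 38, -21, 26, 4, 40, 23] -> [208, 144, 208, -216, 304, -168, 208, 32, 320, 184] -> [203, 139, 203, -221, 299, -173, 203, 27, 315, 179] -> [203, 139, 203, 299, 203, 27, 315, 179]
  [-44, -9, 16, 5, -31, -36, -50] -> [-352, -72, 128, 40, -248, -288, -400] -> [-357, -77, 123, 35, -253, -293, -405] -> [123, 35]
  [-46, -40, -35, 4, -9] -> [-368, -320, -280, 32, -72] -> [-373, -325, -285, 27, -77] -> [27]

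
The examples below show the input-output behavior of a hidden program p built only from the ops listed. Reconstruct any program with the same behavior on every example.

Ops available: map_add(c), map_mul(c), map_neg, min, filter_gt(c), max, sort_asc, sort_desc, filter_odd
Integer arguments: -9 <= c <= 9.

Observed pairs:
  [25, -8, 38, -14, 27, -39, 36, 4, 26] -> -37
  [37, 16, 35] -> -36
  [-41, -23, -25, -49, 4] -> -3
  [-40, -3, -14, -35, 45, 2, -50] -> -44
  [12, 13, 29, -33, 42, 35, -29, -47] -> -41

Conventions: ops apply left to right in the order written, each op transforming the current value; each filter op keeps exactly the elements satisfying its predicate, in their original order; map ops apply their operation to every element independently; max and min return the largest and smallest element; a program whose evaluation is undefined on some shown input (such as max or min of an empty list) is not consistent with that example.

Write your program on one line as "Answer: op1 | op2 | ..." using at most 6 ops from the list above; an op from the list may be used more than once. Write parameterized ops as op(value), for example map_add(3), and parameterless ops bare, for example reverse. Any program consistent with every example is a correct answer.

sort_asc | map_neg | map_add(9) | map_add(-8) | min

Check, running the answer program on each example:
  [25, -8, 38, -14, 27, -39, 36, 4, 26] -> [-39, -14, -8, 4, 25, 26, 27, 36, 38] -> [39, 14, 8, -4, -25, -26, -27, -36, -38] -> [48, 23, 17, 5, -16, -17, -18, -27, -29] -> [40, 15, 9, -3, -24, -25, -26, -35, -37] -> -37
  [37, 16, 35] -> [16, 35, 37] -> [-16, -35, -37] -> [-7, -26, -28] -> [-15, -34, -36] -> -36
  [-41, -23, -25, -49, 4] -> [-49, -41, -25, -23, 4] -> [49, 41, 25, 23, -4] -> [58, 50, 34, 32, 5] -> [50, 42, 26, 24, -3] -> -3
  [-40, -3, -14, -35, 45, 2, -50] -> [-50, -40, -35, -14, -3, 2, 45] -> [50, 40, 35, 14, 3, -2, -45] -> [59, 49, 44, 23, 12, 7, -36] -> [51, 41, 36, 15, 4, -1, -44] -> -44
  [12, 13, 29, -33, 42, 35, -29, -47] -> [-47, -33, -29, 12, 13, 29, 35, 42] -> [47, 33, 29, -12, -13, -29, -35, -42] -> [56, 42, 38, -3, -4, -20, -26, -33] -> [48, 34, 30, -11, -12, -28, -34, -41] -> -41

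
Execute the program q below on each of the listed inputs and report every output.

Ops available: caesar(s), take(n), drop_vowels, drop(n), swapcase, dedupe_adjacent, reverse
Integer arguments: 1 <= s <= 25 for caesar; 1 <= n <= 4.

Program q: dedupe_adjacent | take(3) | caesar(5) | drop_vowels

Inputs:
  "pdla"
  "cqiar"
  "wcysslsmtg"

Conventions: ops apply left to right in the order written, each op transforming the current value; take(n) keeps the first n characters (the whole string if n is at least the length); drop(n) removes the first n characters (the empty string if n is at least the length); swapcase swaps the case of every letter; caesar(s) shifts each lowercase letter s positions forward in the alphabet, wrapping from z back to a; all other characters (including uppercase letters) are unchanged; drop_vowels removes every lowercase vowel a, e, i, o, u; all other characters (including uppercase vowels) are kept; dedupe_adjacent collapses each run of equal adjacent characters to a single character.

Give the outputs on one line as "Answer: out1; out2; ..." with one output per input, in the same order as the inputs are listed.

"q"; "hvn"; "bhd"

Execution, op by op:
  "pdla" -> "pdla" -> "pdl" -> "uiq" -> "q"
  "cqiar" -> "cqiar" -> "cqi" -> "hvn" -> "hvn"
  "wcysslsmtg" -> "wcyslsmtg" -> "wcy" -> "bhd" -> "bhd"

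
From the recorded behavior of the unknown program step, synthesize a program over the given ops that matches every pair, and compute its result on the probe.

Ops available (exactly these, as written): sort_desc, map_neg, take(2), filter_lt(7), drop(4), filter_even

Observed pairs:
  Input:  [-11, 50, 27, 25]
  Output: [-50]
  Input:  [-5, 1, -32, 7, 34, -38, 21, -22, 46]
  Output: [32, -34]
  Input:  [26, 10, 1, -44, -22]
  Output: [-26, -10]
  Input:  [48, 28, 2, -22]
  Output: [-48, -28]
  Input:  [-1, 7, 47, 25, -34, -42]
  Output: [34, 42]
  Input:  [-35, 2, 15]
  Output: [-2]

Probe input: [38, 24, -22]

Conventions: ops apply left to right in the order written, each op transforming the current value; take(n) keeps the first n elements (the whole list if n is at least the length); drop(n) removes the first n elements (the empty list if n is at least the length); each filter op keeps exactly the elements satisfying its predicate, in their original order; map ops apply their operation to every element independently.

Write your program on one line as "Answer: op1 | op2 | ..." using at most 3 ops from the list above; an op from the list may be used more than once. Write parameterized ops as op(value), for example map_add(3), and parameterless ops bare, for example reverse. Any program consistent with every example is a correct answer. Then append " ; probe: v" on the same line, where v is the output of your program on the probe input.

filter_even | map_neg | take(2) ; probe: [-38, -24]

Check, running the answer program on each example:
  [-11, 50, 27, 25] -> [50] -> [-50] -> [-50]
  [-5, 1, -32, 7, 34, -38, 21, -22, 46] -> [-32, 34, -38, -22, 46] -> [32, -34, 38, 22, -46] -> [32, -34]
  [26, 10, 1, -44, -22] -> [26, 10, -44, -22] -> [-26, -10, 44, 22] -> [-26, -10]
  [48, 28, 2, -22] -> [48, 28, 2, -22] -> [-48, -28, -2, 22] -> [-48, -28]
  [-1, 7, 47, 25, -34, -42] -> [-34, -42] -> [34, 42] -> [34, 42]
  [-35, 2, 15] -> [2] -> [-2] -> [-2]
  probe: [38, 24, -22] -> [38, 24, -22] -> [-38, -24, 22] -> [-38, -24]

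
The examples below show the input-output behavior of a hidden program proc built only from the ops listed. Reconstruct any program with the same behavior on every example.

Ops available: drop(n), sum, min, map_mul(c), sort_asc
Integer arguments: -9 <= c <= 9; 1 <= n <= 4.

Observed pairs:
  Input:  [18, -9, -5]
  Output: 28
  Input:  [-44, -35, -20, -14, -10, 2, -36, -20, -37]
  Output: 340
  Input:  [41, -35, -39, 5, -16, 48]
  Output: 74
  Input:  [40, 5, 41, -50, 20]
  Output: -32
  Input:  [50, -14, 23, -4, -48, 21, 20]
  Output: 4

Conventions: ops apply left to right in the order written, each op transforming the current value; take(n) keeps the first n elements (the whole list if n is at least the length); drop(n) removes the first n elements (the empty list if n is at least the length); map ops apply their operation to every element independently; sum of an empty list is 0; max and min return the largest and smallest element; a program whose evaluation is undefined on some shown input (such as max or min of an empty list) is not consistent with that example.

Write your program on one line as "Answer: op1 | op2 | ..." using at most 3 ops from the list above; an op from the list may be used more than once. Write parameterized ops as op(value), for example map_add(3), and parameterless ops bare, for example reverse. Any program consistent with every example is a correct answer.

drop(1) | map_mul(-2) | sum

Check, running the answer program on each example:
  [18, -9, -5] -> [-9, -5] -> [18, 10] -> 28
  [-44, -35, -20, -14, -10, 2, -36, -20, -37] -> [-35, -20, -14, -10, 2, -36, -20, -37] -> [70, 40, 28, 20, -4, 72, 40, 74] -> 340
  [41, -35, -39, 5, -16, 48] -> [-35, -39, 5, -16, 48] -> [70, 78, -10, 32, -96] -> 74
  [40, 5, 41, -50, 20] -> [5, 41, -50, 20] -> [-10, -82, 100, -40] -> -32
  [50, -14, 23, -4, -48, 21, 20] -> [-14, 23, -4, -48, 21, 20] -> [28, -46, 8, 96, -42, -40] -> 4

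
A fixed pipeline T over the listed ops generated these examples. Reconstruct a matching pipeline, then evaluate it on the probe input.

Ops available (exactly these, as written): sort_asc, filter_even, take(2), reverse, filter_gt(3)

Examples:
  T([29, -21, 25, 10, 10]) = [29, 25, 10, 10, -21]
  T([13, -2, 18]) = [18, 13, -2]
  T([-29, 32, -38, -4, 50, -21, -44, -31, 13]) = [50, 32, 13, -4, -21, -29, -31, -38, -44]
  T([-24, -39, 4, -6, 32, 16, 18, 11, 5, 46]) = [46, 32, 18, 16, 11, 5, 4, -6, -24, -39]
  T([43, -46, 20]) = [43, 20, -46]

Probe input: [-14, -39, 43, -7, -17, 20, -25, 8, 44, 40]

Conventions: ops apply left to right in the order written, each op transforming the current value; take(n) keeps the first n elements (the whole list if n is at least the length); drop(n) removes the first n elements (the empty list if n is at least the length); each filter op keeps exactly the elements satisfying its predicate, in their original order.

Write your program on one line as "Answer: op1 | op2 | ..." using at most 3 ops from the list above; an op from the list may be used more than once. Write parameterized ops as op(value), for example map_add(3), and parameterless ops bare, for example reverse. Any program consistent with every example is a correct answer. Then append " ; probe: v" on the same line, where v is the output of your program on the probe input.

sort_asc | reverse ; probe: [44, 43, 40, 20, 8, -7, -14, -17, -25, -39]

Check, running the answer program on each example:
  [29, -21, 25, 10, 10] -> [-21, 10, 10, 25, 29] -> [29, 25, 10, 10, -21]
  [13, -2, 18] -> [-2, 13, 18] -> [18, 13, -2]
  [-29, 32, -38, -4, 50, -21, -44, -31, 13] -> [-44, -38, -31, -29, -21, -4, 13, 32, 50] -> [50, 32, 13, -4, -21, -29, -31, -38, -44]
  [-24, -39, 4, -6, 32, 16, 18, 11, 5, 46] -> [-39, -24, -6, 4, 5, 11, 16, 18, 32, 46] -> [46, 32, 18, 16, 11, 5, 4, -6, -24, -39]
  [43, -46, 20] -> [-46, 20, 43] -> [43, 20, -46]
  probe: [-14, -39, 43, -7, -17, 20, -25, 8, 44, 40] -> [-39, -25, -17, -14, -7, 8, 20, 40, 43, 44] -> [44, 43, 40, 20, 8, -7, -14, -17, -25, -39]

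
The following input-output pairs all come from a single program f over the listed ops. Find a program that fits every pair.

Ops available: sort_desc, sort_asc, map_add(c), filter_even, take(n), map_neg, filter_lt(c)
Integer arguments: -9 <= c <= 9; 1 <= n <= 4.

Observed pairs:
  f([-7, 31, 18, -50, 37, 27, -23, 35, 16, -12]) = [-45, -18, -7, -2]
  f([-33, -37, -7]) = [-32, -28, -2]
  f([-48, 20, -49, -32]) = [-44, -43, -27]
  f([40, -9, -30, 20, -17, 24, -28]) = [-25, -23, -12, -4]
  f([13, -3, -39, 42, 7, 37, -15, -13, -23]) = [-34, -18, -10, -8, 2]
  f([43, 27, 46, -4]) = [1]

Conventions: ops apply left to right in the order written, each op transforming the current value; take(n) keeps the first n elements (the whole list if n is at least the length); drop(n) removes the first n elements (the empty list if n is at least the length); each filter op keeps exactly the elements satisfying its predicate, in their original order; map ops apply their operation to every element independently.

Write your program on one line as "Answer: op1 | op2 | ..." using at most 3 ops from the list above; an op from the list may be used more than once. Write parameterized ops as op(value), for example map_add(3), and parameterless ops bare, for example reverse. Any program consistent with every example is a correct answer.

filter_lt(5) | sort_asc | map_add(5)

Check, running the answer program on each example:
  [-7, 31, 18, -50, 37, 27, -23, 35, 16, -12] -> [-7, -50, -23, -12] -> [-50, -23, -12, -7] -> [-45, -18, -7, -2]
  [-33, -37, -7] -> [-33, -37, -7] -> [-37, -33, -7] -> [-32, -28, -2]
  [-48, 20, -49, -32] -> [-48, -49, -32] -> [-49, -48, -32] -> [-44, -43, -27]
  [40, -9, -30, 20, -17, 24, -28] -> [-9, -30, -17, -28] -> [-30, -28, -17, -9] -> [-25, -23, -12, -4]
  [13, -3, -39, 42, 7, 37, -15, -13, -23] -> [-3, -39, -15, -13, -23] -> [-39, -23, -15, -13, -3] -> [-34, -18, -10, -8, 2]
  [43, 27, 46, -4] -> [-4] -> [-4] -> [1]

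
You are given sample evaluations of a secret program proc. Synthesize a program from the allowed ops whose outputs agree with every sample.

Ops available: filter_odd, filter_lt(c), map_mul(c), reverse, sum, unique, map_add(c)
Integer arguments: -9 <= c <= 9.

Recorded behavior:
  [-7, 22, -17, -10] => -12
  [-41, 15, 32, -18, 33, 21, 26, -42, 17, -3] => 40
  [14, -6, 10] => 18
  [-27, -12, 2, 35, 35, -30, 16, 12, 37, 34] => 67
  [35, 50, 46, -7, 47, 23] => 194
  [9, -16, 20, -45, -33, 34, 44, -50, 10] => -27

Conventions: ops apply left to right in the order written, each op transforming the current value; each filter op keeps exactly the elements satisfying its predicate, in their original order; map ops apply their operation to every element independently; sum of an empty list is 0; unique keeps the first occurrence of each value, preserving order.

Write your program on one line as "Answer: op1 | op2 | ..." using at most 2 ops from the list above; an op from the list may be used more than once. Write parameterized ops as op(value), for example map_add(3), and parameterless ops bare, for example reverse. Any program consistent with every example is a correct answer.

unique | sum

Check, running the answer program on each example:
  [-7, 22, -17, -10] -> [-7, 22, -17, -10] -> -12
  [-41, 15, 32, -18, 33, 21, 26, -42, 17, -3] -> [-41, 15, 32, -18, 33, 21, 26, -42, 17, -3] -> 40
  [14, -6, 10] -> [14, -6, 10] -> 18
  [-27, -12, 2, 35, 35, -30, 16, 12, 37, 34] -> [-27, -12, 2, 35, -30, 16, 12, 37, 34] -> 67
  [35, 50, 46, -7, 47, 23] -> [35, 50, 46, -7, 47, 23] -> 194
  [9, -16, 20, -45, -33, 34, 44, -50, 10] -> [9, -16, 20, -45, -33, 34, 44, -50, 10] -> -27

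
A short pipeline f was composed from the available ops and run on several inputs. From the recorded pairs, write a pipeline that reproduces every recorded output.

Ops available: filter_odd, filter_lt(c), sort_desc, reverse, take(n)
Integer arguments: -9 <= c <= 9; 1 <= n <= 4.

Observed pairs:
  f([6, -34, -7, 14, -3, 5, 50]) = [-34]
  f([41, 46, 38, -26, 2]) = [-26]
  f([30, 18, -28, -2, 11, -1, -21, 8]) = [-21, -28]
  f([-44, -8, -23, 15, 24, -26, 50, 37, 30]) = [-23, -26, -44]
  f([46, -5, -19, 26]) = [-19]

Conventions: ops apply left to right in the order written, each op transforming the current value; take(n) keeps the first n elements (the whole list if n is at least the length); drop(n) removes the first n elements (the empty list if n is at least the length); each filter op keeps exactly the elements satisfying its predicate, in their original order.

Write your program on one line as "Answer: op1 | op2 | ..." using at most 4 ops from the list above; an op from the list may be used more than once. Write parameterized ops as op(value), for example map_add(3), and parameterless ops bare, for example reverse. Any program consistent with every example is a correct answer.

sort_desc | reverse | filter_lt(-8) | reverse

Check, running the answer program on each example:
  [6, -34, -7, 14, -3, 5, 50] -> [50, 14, 6, 5, -3, -7, -34] -> [-34, -7, -3, 5, 6, 14, 50] -> [-34] -> [-34]
  [41, 46, 38, -26, 2] -> [46, 41, 38, 2, -26] -> [-26, 2, 38, 41, 46] -> [-26] -> [-26]
  [30, 18, -28, -2, 11, -1, -21, 8] -> [30, 18, 11, 8, -1, -2, -21, -28] -> [-28, -21, -2, -1, 8, 11, 18, 30] -> [-28, -21] -> [-21, -28]
  [-44, -8, -23, 15, 24, -26, 50, 37, 30] -> [50, 37, 30, 24, 15, -8, -23, -26, -44] -> [-44, -26, -23, -8, 15, 24, 30, 37, 50] -> [-44, -26, -23] -> [-23, -26, -44]
  [46, -5, -19, 26] -> [46, 26, -5, -19] -> [-19, -5, 26, 46] -> [-19] -> [-19]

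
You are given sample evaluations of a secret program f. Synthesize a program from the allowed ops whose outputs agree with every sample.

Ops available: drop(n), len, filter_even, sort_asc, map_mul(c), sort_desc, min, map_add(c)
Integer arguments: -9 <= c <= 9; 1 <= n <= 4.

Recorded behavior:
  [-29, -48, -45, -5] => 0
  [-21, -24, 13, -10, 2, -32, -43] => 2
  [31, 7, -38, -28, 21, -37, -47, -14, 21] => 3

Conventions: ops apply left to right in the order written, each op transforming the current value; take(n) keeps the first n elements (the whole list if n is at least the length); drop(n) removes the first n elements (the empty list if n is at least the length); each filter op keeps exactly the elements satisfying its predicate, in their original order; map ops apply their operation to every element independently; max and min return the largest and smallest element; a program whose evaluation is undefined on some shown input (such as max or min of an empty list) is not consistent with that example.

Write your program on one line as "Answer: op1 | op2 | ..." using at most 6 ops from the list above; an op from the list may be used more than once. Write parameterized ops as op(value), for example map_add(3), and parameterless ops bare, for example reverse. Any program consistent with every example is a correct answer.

sort_desc | drop(3) | map_add(-7) | sort_asc | filter_even | len

Check, running the answer program on each example:
  [-29, -48, -45, -5] -> [-5, -29, -45, -48] -> [-48] -> [-55] -> [-55] -> [] -> 0
  [-21, -24, 13, -10, 2, -32, -43] -> [13, 2, -10, -21, -24, -32, -43] -> [-21, -24, -32, -43] -> [-28, -31, -39, -50] -> [-50, -39, -31, -28] -> [-50, -28] -> 2
  [31, 7, -38, -28, 21, -37, -47, -14, 21] -> [31, 21, 21, 7, -14, -28, -37, -38, -47] -> [7, -14, -28, -37, -38, -47] -> [0, -21, -35, -44, -45, -54] -> [-54, -45, -44, -35, -21, 0] -> [-54, -44, 0] -> 3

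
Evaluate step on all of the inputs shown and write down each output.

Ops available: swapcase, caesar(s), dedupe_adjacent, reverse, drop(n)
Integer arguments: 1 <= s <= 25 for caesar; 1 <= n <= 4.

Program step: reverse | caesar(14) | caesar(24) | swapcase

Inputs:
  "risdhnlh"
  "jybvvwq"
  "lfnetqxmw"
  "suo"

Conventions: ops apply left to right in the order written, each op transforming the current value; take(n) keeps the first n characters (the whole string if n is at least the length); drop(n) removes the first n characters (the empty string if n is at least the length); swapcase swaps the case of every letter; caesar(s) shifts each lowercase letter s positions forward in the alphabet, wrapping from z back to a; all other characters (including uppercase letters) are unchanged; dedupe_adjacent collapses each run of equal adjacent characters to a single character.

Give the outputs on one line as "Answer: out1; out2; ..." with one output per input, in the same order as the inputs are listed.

Execution, op by op:
  "risdhnlh" -> "hlnhdsir" -> "vzbvrgwf" -> "txztpeud" -> "TXZTPEUD"
  "jybvvwq" -> "qwvvbyj" -> "ekjjpmx" -> "cihhnkv" -> "CIHHNKV"
  "lfnetqxmw" -> "wmxqtenfl" -> "kalehsbtz" -> "iyjcfqzrx" -> "IYJCFQZRX"
  "suo" -> "ous" -> "cig" -> "age" -> "AGE"

"TXZTPEUD"; "CIHHNKV"; "IYJCFQZRX"; "AGE"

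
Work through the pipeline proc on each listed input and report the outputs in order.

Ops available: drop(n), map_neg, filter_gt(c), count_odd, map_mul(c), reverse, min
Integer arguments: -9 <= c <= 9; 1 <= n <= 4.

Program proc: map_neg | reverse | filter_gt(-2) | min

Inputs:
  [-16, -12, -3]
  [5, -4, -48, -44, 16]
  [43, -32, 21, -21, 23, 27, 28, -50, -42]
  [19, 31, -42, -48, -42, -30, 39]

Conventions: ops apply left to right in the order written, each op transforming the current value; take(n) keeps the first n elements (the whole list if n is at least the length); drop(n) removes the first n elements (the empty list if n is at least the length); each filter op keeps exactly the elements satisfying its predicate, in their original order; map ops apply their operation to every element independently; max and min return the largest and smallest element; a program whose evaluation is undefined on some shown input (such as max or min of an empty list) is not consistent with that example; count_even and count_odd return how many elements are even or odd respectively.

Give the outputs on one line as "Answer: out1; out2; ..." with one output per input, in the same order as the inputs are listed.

Execution, op by op:
  [-16, -12, -3] -> [16, 12, 3] -> [3, 12, 16] -> [3, 12, 16] -> 3
  [5, -4, -48, -44, 16] -> [-5, 4, 48, 44, -16] -> [-16, 44, 48, 4, -5] -> [44, 48, 4] -> 4
  [43, -32, 21, -21, 23, 27, 28, -50, -42] -> [-43, 32, -21, 21, -23, -27, -28, 50, 42] -> [42, 50, -28, -27, -23, 21, -21, 32, -43] -> [42, 50, 21, 32] -> 21
  [19, 31, -42, -48, -42, -30, 39] -> [-19, -31, 42, 48, 42, 30, -39] -> [-39, 30, 42, 48, 42, -31, -19] -> [30, 42, 48, 42] -> 30

3; 4; 21; 30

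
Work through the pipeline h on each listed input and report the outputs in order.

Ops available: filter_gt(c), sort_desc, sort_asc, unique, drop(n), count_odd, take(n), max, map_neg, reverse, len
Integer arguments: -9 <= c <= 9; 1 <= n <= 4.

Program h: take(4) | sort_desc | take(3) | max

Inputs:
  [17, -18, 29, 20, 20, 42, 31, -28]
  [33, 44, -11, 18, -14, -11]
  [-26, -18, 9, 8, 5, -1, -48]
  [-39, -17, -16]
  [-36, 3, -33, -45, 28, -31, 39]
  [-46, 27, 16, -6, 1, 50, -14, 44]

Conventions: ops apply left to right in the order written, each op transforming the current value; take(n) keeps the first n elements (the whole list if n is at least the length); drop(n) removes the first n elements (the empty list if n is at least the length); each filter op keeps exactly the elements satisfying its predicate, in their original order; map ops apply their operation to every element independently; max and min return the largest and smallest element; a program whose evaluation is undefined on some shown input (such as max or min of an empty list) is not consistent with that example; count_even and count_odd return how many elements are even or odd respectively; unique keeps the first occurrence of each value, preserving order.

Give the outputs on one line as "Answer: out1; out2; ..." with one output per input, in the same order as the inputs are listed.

Execution, op by op:
  [17, -18, 29, 20, 20, 42, 31, -28] -> [17, -18, 29, 20] -> [29, 20, 17, -18] -> [29, 20, 17] -> 29
  [33, 44, -11, 18, -14, -11] -> [33, 44, -11, 18] -> [44, 33, 18, -11] -> [44, 33, 18] -> 44
  [-26, -18, 9, 8, 5, -1, -48] -> [-26, -18, 9, 8] -> [9, 8, -18, -26] -> [9, 8, -18] -> 9
  [-39, -17, -16] -> [-39, -17, -16] -> [-16, -17, -39] -> [-16, -17, -39] -> -16
  [-36, 3, -33, -45, 28, -31, 39] -> [-36, 3, -33, -45] -> [3, -33, -36, -45] -> [3, -33, -36] -> 3
  [-46, 27, 16, -6, 1, 50, -14, 44] -> [-46, 27, 16, -6] -> [27, 16, -6, -46] -> [27, 16, -6] -> 27

29; 44; 9; -16; 3; 27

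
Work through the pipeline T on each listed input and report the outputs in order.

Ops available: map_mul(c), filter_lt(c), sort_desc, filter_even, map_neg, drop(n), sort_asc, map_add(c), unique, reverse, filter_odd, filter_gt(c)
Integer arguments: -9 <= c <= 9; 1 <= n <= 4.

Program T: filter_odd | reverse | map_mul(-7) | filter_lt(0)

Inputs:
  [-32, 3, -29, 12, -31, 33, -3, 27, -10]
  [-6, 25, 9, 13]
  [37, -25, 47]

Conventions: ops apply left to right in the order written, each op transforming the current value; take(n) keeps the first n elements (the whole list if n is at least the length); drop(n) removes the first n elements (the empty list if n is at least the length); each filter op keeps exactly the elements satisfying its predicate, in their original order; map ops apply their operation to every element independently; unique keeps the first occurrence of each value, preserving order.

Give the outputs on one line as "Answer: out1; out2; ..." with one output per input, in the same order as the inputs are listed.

[-189, -231, -21]; [-91, -63, -175]; [-329, -259]

Execution, op by op:
  [-32, 3, -29, 12, -31, 33, -3, 27, -10] -> [3, -29, -31, 33, -3, 27] -> [27, -3, 33, -31, -29, 3] -> [-189, 21, -231, 217, 203, -21] -> [-189, -231, -21]
  [-6, 25, 9, 13] -> [25, 9, 13] -> [13, 9, 25] -> [-91, -63, -175] -> [-91, -63, -175]
  [37, -25, 47] -> [37, -25, 47] -> [47, -25, 37] -> [-329, 175, -259] -> [-329, -259]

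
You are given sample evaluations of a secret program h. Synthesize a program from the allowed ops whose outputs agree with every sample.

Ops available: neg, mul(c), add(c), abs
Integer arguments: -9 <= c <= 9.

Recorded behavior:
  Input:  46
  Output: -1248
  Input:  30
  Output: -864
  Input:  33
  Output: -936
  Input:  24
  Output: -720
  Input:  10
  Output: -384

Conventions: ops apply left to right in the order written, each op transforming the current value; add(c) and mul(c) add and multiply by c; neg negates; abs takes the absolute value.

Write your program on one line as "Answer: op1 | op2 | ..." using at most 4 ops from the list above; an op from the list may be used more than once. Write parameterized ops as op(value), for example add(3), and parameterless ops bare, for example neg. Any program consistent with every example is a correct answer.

add(6) | mul(2) | mul(2) | mul(-6)

Check, running the answer program on each example:
  46 -> 52 -> 104 -> 208 -> -1248
  30 -> 36 -> 72 -> 144 -> -864
  33 -> 39 -> 78 -> 156 -> -936
  24 -> 30 -> 60 -> 120 -> -720
  10 -> 16 -> 32 -> 64 -> -384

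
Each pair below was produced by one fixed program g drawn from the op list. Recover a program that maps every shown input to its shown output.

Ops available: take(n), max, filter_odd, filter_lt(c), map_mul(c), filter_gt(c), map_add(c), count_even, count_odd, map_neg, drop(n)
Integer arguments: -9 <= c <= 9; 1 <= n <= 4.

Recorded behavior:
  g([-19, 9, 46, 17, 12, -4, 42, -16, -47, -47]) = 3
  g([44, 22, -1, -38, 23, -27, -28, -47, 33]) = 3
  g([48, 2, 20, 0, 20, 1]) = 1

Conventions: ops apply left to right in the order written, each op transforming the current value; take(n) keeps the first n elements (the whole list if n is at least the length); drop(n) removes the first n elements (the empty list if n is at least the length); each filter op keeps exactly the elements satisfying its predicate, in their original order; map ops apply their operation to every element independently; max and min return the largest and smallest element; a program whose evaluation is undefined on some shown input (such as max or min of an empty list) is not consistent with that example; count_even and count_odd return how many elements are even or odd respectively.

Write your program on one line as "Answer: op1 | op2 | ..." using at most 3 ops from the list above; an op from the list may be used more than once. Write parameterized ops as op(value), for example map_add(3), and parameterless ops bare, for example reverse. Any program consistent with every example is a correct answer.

filter_lt(2) | count_odd

Check, running the answer program on each example:
  [-19, 9, 46, 17, 12, -4, 42, -16, -47, -47] -> [-19, -4, -16, -47, -47] -> 3
  [44, 22, -1, -38, 23, -27, -28, -47, 33] -> [-1, -38, -27, -28, -47] -> 3
  [48, 2, 20, 0, 20, 1] -> [0, 1] -> 1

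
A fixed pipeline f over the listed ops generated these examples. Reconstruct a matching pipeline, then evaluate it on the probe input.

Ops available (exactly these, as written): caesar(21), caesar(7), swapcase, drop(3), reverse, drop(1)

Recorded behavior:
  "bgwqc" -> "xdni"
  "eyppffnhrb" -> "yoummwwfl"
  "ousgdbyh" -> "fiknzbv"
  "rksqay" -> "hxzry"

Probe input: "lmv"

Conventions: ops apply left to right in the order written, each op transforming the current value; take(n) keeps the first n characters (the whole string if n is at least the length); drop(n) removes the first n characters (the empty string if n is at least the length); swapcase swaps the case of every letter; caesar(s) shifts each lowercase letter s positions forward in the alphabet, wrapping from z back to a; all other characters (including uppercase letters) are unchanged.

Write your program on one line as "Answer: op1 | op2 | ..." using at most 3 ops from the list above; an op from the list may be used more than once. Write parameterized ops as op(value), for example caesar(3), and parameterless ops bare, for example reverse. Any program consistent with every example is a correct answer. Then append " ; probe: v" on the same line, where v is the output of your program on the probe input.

reverse | drop(1) | caesar(7) ; probe: "ts"

Check, running the answer program on each example:
  "bgwqc" -> "cqwgb" -> "qwgb" -> "xdni"
  "eyppffnhrb" -> "brhnffppye" -> "rhnffppye" -> "yoummwwfl"
  "ousgdbyh" -> "hybdgsuo" -> "ybdgsuo" -> "fiknzbv"
  "rksqay" -> "yaqskr" -> "aqskr" -> "hxzry"
  probe: "lmv" -> "vml" -> "ml" -> "ts"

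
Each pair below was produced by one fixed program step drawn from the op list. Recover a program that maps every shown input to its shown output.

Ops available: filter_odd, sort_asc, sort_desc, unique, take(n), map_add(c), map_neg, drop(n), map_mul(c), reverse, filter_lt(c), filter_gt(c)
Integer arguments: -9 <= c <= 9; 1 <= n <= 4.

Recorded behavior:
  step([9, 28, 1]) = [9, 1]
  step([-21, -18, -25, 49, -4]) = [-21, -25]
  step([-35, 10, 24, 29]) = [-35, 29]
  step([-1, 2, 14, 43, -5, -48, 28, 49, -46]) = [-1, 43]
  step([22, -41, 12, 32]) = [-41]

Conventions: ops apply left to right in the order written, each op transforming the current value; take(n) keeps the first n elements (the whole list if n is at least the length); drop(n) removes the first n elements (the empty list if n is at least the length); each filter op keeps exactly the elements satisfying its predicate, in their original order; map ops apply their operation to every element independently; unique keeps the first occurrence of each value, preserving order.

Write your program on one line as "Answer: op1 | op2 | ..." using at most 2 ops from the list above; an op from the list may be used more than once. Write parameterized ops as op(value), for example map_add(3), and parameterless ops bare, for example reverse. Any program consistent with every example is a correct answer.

filter_odd | take(2)

Check, running the answer program on each example:
  [9, 28, 1] -> [9, 1] -> [9, 1]
  [-21, -18, -25, 49, -4] -> [-21, -25, 49] -> [-21, -25]
  [-35, 10, 24, 29] -> [-35, 29] -> [-35, 29]
  [-1, 2, 14, 43, -5, -48, 28, 49, -46] -> [-1, 43, -5, 49] -> [-1, 43]
  [22, -41, 12, 32] -> [-41] -> [-41]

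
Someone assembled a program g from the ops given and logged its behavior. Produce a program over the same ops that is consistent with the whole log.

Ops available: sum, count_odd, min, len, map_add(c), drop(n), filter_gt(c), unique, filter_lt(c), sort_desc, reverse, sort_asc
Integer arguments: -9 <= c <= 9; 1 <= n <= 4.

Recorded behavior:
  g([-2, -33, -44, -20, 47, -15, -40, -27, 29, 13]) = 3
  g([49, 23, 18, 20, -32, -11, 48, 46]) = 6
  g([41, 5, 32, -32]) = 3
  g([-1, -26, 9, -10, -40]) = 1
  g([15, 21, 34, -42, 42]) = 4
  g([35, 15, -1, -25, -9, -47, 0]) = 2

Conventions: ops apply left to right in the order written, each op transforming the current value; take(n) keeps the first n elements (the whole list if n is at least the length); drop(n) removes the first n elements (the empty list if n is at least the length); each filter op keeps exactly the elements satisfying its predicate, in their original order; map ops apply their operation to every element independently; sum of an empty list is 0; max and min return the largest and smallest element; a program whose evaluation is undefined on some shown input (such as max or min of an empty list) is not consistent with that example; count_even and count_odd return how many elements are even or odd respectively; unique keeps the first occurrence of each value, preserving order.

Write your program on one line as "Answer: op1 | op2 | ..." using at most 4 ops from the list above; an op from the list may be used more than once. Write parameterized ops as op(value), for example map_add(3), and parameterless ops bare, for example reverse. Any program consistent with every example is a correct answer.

filter_gt(4) | sort_desc | len

Check, running the answer program on each example:
  [-2, -33, -44, -20, 47, -15, -40, -27, 29, 13] -> [47, 29, 13] -> [47, 29, 13] -> 3
  [49, 23, 18, 20, -32, -11, 48, 46] -> [49, 23, 18, 20, 48, 46] -> [49, 48, 46, 23, 20, 18] -> 6
  [41, 5, 32, -32] -> [41, 5, 32] -> [41, 32, 5] -> 3
  [-1, -26, 9, -10, -40] -> [9] -> [9] -> 1
  [15, 21, 34, -42, 42] -> [15, 21, 34, 42] -> [42, 34, 21, 15] -> 4
  [35, 15, -1, -25, -9, -47, 0] -> [35, 15] -> [35, 15] -> 2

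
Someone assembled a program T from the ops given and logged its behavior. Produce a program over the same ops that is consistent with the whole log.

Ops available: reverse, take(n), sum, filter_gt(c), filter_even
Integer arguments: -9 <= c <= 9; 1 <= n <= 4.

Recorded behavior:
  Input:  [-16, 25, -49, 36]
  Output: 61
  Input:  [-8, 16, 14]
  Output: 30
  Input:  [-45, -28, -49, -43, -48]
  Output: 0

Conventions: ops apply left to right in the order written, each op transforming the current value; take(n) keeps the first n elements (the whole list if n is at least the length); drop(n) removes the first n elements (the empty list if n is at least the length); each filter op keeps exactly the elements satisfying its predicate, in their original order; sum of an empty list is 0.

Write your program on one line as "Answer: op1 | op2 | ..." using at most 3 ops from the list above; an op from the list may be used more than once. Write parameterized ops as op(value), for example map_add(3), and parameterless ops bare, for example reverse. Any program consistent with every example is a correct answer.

filter_gt(7) | sum

Check, running the answer program on each example:
  [-16, 25, -49, 36] -> [25, 36] -> 61
  [-8, 16, 14] -> [16, 14] -> 30
  [-45, -28, -49, -43, -48] -> [] -> 0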